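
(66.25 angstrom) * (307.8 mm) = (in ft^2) 2.195e-08. Check: 1 angstrom = 1e-10 m, so 66.25 angstrom = 66.25 * 1e-10 = 6.625e-09 m. 1 mm = 0.001 m, so 307.8 mm = 307.8 * 0.001 = 0.3078 m. Combine: 6.625e-09 m * 0.3078 m = 2.039175e-09 m^2. 1 ft^2 = 0.09290304 m^2, so 2.039175e-09 m^2 = 2.039175e-09 / 0.09290304 = 2.1949497e-08 ft^2 ≈ 2.195e-08 ft^2 (4 s.f.).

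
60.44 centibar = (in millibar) 604.4. Check: 1 centibar = 1000 Pa, so 60.44 centibar = 60.44 * 1000 = 60440 Pa. 1 millibar = 100 Pa, so 60440 Pa = 60440 / 100 = 604.4 millibar.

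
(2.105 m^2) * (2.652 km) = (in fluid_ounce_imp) 2.105 m^2 is already in m^2. 1 km = 1000 m, so 2.652 km = 2.652 * 1000 = 2652 m. Combine: 2.105 m^2 * 2652 m = 5582.46 m^3. 1 fluid_ounce_imp = 2.8413063e-05 m^3, so 5582.46 m^3 = 5582.46 / 2.8413063e-05 = 1.9647512e+08 fluid_ounce_imp ≈ 1.965e+08 fluid_ounce_imp (4 s.f.). Final answer: 1.965e+08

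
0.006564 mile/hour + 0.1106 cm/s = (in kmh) 0.01455. Check: 1 mile/hour = 0.44704 m/s, so 0.006564 mile/hour = 0.006564 * 0.44704 = 0.0029343706 m/s. 1 cm/s = 0.01 m/s, so 0.1106 cm/s = 0.1106 * 0.01 = 0.001106 m/s. Sum: 0.0029343706 + 0.001106 = 0.0040403706 m/s. 1 kmh = 0.27777778 m/s, so 0.0040403706 m/s = 0.0040403706 / 0.27777778 = 0.014545334 kmh ≈ 0.01455 kmh (4 s.f.).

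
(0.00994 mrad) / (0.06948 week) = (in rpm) 2.259e-09. Check: 1 mrad = 0.001 rad, so 0.00994 mrad = 0.00994 * 0.001 = 9.94e-06 rad. 1 week = 604800 s, so 0.06948 week = 0.06948 * 604800 = 42021.504 s. Combine: 9.94e-06 rad / 42021.504 s = 2.3654556e-10 rad/s. 1 rpm = 0.10471976 rad/s, so 2.3654556e-10 rad/s = 2.3654556e-10 / 0.10471976 = 2.2588437e-09 rpm ≈ 2.259e-09 rpm (4 s.f.).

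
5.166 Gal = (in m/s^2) 1 Gal = 0.01 m/s^2, so 5.166 Gal = 5.166 * 0.01 = 0.05166 m/s^2. Result: 0.05166 m/s^2. Final answer: 0.05166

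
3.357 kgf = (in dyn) 1 kgf = 9.80665 N, so 3.357 kgf = 3.357 * 9.80665 = 32.920924 N. 1 dyn = 1e-05 N, so 32.920924 N = 32.920924 / 1e-05 = 3292092.4 dyn ≈ 3.292e+06 dyn (4 s.f.). Final answer: 3.292e+06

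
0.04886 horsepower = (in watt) 36.43. Check: 1 horsepower = 745.69987 W, so 0.04886 horsepower = 0.04886 * 745.69987 = 36.434896 W. 36.434896 W = 36.434896 watt ≈ 36.43 watt (4 s.f.).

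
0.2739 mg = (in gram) 0.0002739. Check: 1 mg = 1e-06 kg, so 0.2739 mg = 0.2739 * 1e-06 = 2.739e-07 kg. 1 gram = 0.001 kg, so 2.739e-07 kg = 2.739e-07 / 0.001 = 0.0002739 gram.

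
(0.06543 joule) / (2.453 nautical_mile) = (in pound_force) 0.06543 joule = 0.06543 J. 1 nautical_mile = 1852 m, so 2.453 nautical_mile = 2.453 * 1852 = 4542.956 m. Combine: 0.06543 J / 4542.956 m = 1.4402517e-05 N. 1 pound_force = 4.4482216 N, so 1.4402517e-05 N = 1.4402517e-05 / 4.4482216 = 3.2378146e-06 pound_force ≈ 3.238e-06 pound_force (4 s.f.). Final answer: 3.238e-06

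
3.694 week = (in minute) 1 week = 604800 s, so 3.694 week = 3.694 * 604800 = 2234131.2 s. 1 minute = 60 s, so 2234131.2 s = 2234131.2 / 60 = 37235.52 minute ≈ 3.724e+04 minute (4 s.f.). Final answer: 3.724e+04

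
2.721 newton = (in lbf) 2.721 newton = 2.721 N. 1 lbf = 4.4482216 N, so 2.721 N = 2.721 / 4.4482216 = 0.61170513 lbf ≈ 0.6117 lbf (4 s.f.). Final answer: 0.6117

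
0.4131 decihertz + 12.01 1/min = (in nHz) 1 decihertz = 0.1 Hz, so 0.4131 decihertz = 0.4131 * 0.1 = 0.04131 Hz. 1 1/min = 0.016666667 Hz, so 12.01 1/min = 12.01 * 0.016666667 = 0.20016667 Hz. Sum: 0.04131 + 0.20016667 = 0.24147667 Hz. 1 nHz = 1e-09 Hz, so 0.24147667 Hz = 0.24147667 / 1e-09 = 2.4147667e+08 nHz ≈ 2.415e+08 nHz (4 s.f.). Final answer: 2.415e+08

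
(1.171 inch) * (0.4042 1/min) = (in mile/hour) 1 inch = 0.0254 m, so 1.171 inch = 1.171 * 0.0254 = 0.0297434 m. 1 1/min = 0.016666667 Hz, so 0.4042 1/min = 0.4042 * 0.016666667 = 0.0067366667 Hz. Combine: 0.0297434 m * 0.0067366667 Hz = 0.00020037137 m/s. 1 mile/hour = 0.44704 m/s, so 0.00020037137 m/s = 0.00020037137 / 0.44704 = 0.00044821799 mile/hour ≈ 0.0004482 mile/hour (4 s.f.). Final answer: 0.0004482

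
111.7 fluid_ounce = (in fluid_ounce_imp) 1 fluid_ounce = 2.957353e-05 m^3, so 111.7 fluid_ounce = 111.7 * 2.957353e-05 = 0.0033033633 m^3. 1 fluid_ounce_imp = 2.8413063e-05 m^3, so 0.0033033633 m^3 = 0.0033033633 / 2.8413063e-05 = 116.26213 fluid_ounce_imp ≈ 116.3 fluid_ounce_imp (4 s.f.). Final answer: 116.3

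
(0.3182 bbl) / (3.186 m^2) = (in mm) 15.88. Check: 1 bbl = 0.15898729 m^3, so 0.3182 bbl = 0.3182 * 0.15898729 = 0.050589757 m^3. 3.186 m^2 is already in m^2. Combine: 0.050589757 m^3 / 3.186 m^2 = 0.015878769 m. 1 mm = 0.001 m, so 0.015878769 m = 0.015878769 / 0.001 = 15.878769 mm ≈ 15.88 mm (4 s.f.).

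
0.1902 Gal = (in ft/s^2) 0.00624. Check: 1 Gal = 0.01 m/s^2, so 0.1902 Gal = 0.1902 * 0.01 = 0.001902 m/s^2. 1 ft/s^2 = 0.3048 m/s^2, so 0.001902 m/s^2 = 0.001902 / 0.3048 = 0.0062401575 ft/s^2 ≈ 0.00624 ft/s^2 (4 s.f.).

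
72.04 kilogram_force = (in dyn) 1 kilogram_force = 9.80665 N, so 72.04 kilogram_force = 72.04 * 9.80665 = 706.47107 N. 1 dyn = 1e-05 N, so 706.47107 N = 706.47107 / 1e-05 = 70647107 dyn ≈ 7.065e+07 dyn (4 s.f.). Final answer: 7.065e+07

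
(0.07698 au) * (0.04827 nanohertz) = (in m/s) 1 au = 1.4959787e+11 m, so 0.07698 au = 0.07698 * 1.4959787e+11 = 1.1516044e+10 m. 1 nanohertz = 1e-09 Hz, so 0.04827 nanohertz = 0.04827 * 1e-09 = 4.827e-11 Hz. Combine: 1.1516044e+10 m * 4.827e-11 Hz = 0.55587945 m/s. Result: 0.55587945 m/s ≈ 0.5559 m/s (4 s.f.). Final answer: 0.5559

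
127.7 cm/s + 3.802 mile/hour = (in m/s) 1 cm/s = 0.01 m/s, so 127.7 cm/s = 127.7 * 0.01 = 1.277 m/s. 1 mile/hour = 0.44704 m/s, so 3.802 mile/hour = 3.802 * 0.44704 = 1.6996461 m/s. Sum: 1.277 + 1.6996461 = 2.9766461 m/s. Result: 2.9766461 m/s ≈ 2.977 m/s (4 s.f.). Final answer: 2.977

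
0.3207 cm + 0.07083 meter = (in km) 7.404e-05. Check: 1 cm = 0.01 m, so 0.3207 cm = 0.3207 * 0.01 = 0.003207 m. 0.07083 meter = 0.07083 m. Sum: 0.003207 + 0.07083 = 0.074037 m. 1 km = 1000 m, so 0.074037 m = 0.074037 / 1000 = 7.4037e-05 km ≈ 7.404e-05 km (4 s.f.).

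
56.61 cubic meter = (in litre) 5.661e+04. Check: 56.61 cubic meter = 56.61 m^3. 1 litre = 0.001 m^3, so 56.61 m^3 = 56.61 / 0.001 = 56610 litre ≈ 5.661e+04 litre (4 s.f.).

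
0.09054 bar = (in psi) 1 bar = 100000 Pa, so 0.09054 bar = 0.09054 * 100000 = 9054 Pa. 1 psi = 6894.7573 Pa, so 9054 Pa = 9054 / 6894.7573 = 1.3131717 psi ≈ 1.313 psi (4 s.f.). Final answer: 1.313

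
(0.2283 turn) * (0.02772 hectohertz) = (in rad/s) 1 turn = 6.2831853 rad, so 0.2283 turn = 0.2283 * 6.2831853 = 1.4344512 rad. 1 hectohertz = 100 Hz, so 0.02772 hectohertz = 0.02772 * 100 = 2.772 Hz. Combine: 1.4344512 rad * 2.772 Hz = 3.9762987 rad/s. Result: 3.9762987 rad/s ≈ 3.976 rad/s (4 s.f.). Final answer: 3.976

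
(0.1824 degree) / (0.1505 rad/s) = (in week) 3.497e-08. Check: 1 degree = 0.017453293 rad, so 0.1824 degree = 0.1824 * 0.017453293 = 0.0031834806 rad. 0.1505 rad/s is already in rad/s. Combine: 0.0031834806 rad / 0.1505 rad/s = 0.021152695 s. 1 week = 604800 s, so 0.021152695 s = 0.021152695 / 604800 = 3.4974694e-08 week ≈ 3.497e-08 week (4 s.f.).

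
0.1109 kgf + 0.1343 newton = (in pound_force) 0.2747. Check: 1 kgf = 9.80665 N, so 0.1109 kgf = 0.1109 * 9.80665 = 1.0875575 N. 0.1343 newton = 0.1343 N. Sum: 1.0875575 + 0.1343 = 1.2218575 N. 1 pound_force = 4.4482216 N, so 1.2218575 N = 1.2218575 / 4.4482216 = 0.27468449 pound_force ≈ 0.2747 pound_force (4 s.f.).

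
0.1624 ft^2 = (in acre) 3.728e-06. Check: 1 ft^2 = 0.09290304 m^2, so 0.1624 ft^2 = 0.1624 * 0.09290304 = 0.015087454 m^2. 1 acre = 4046.8564 m^2, so 0.015087454 m^2 = 0.015087454 / 4046.8564 = 3.728191e-06 acre ≈ 3.728e-06 acre (4 s.f.).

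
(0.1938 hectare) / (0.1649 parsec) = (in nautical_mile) 1 hectare = 10000 m^2, so 0.1938 hectare = 0.1938 * 10000 = 1938 m^2. 1 parsec = 3.0856776e+16 m, so 0.1649 parsec = 0.1649 * 3.0856776e+16 = 5.0882823e+15 m. Combine: 1938 m^2 / 5.0882823e+15 m = 3.8087509e-13 m. 1 nautical_mile = 1852 m, so 3.8087509e-13 m = 3.8087509e-13 / 1852 = 2.056561e-16 nautical_mile ≈ 2.057e-16 nautical_mile (4 s.f.). Final answer: 2.057e-16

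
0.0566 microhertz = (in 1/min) 1 microhertz = 1e-06 Hz, so 0.0566 microhertz = 0.0566 * 1e-06 = 5.66e-08 Hz. 1 1/min = 0.016666667 Hz, so 5.66e-08 Hz = 5.66e-08 / 0.016666667 = 3.396e-06 1/min. Final answer: 3.396e-06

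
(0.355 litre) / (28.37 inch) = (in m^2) 0.0004926. Check: 1 litre = 0.001 m^3, so 0.355 litre = 0.355 * 0.001 = 0.000355 m^3. 1 inch = 0.0254 m, so 28.37 inch = 28.37 * 0.0254 = 0.720598 m. Combine: 0.000355 m^3 / 0.720598 m = 0.00049264639 m^2. Result: 0.00049264639 m^2 ≈ 0.0004926 m^2 (4 s.f.).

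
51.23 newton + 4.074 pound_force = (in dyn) 6.935e+06. Check: 51.23 newton = 51.23 N. 1 pound_force = 4.4482216 N, so 4.074 pound_force = 4.074 * 4.4482216 = 18.122055 N. Sum: 51.23 + 18.122055 = 69.352055 N. 1 dyn = 1e-05 N, so 69.352055 N = 69.352055 / 1e-05 = 6935205.5 dyn ≈ 6.935e+06 dyn (4 s.f.).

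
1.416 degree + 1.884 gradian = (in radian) 1 degree = 0.017453293 rad, so 1.416 degree = 1.416 * 0.017453293 = 0.024713862 rad. 1 gradian = 0.015707963 rad, so 1.884 gradian = 1.884 * 0.015707963 = 0.029593803 rad. Sum: 0.024713862 + 0.029593803 = 0.054307665 rad. 0.054307665 rad = 0.054307665 radian ≈ 0.05431 radian (4 s.f.). Final answer: 0.05431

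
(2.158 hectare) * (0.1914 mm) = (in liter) 1 hectare = 10000 m^2, so 2.158 hectare = 2.158 * 10000 = 21580 m^2. 1 mm = 0.001 m, so 0.1914 mm = 0.1914 * 0.001 = 0.0001914 m. Combine: 21580 m^2 * 0.0001914 m = 4.130412 m^3. 1 liter = 0.001 m^3, so 4.130412 m^3 = 4.130412 / 0.001 = 4130.412 liter ≈ 4130 liter (4 s.f.). Final answer: 4130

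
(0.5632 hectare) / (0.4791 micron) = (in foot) 1 hectare = 10000 m^2, so 0.5632 hectare = 0.5632 * 10000 = 5632 m^2. 1 micron = 1e-06 m, so 0.4791 micron = 0.4791 * 1e-06 = 4.791e-07 m. Combine: 5632 m^2 / 4.791e-07 m = 1.1755375e+10 m. 1 foot = 0.3048 m, so 1.1755375e+10 m = 1.1755375e+10 / 0.3048 = 3.8567502e+10 foot ≈ 3.857e+10 foot (4 s.f.). Final answer: 3.857e+10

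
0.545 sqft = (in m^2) 0.05063. Check: 1 sqft = 0.09290304 m^2, so 0.545 sqft = 0.545 * 0.09290304 = 0.050632157 m^2. Result: 0.050632157 m^2 ≈ 0.05063 m^2 (4 s.f.).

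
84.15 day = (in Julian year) 1 day = 86400 s, so 84.15 day = 84.15 * 86400 = 7270560 s. 1 Julian year = 31557600 s, so 7270560 s = 7270560 / 31557600 = 0.23039014 Julian year ≈ 0.2304 Julian year (4 s.f.). Final answer: 0.2304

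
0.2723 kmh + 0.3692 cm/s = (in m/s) 1 kmh = 0.27777778 m/s, so 0.2723 kmh = 0.2723 * 0.27777778 = 0.075638889 m/s. 1 cm/s = 0.01 m/s, so 0.3692 cm/s = 0.3692 * 0.01 = 0.003692 m/s. Sum: 0.075638889 + 0.003692 = 0.079330889 m/s. Result: 0.079330889 m/s ≈ 0.07933 m/s (4 s.f.). Final answer: 0.07933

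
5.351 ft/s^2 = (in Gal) 1 ft/s^2 = 0.3048 m/s^2, so 5.351 ft/s^2 = 5.351 * 0.3048 = 1.6309848 m/s^2. 1 Gal = 0.01 m/s^2, so 1.6309848 m/s^2 = 1.6309848 / 0.01 = 163.09848 Gal ≈ 163.1 Gal (4 s.f.). Final answer: 163.1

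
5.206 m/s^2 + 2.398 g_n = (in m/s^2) 28.72. Check: 5.206 m/s^2 is already in m/s^2. 1 g_n = 9.80665 m/s^2, so 2.398 g_n = 2.398 * 9.80665 = 23.516347 m/s^2. Sum: 5.206 + 23.516347 = 28.722347 m/s^2. Result: 28.722347 m/s^2 ≈ 28.72 m/s^2 (4 s.f.).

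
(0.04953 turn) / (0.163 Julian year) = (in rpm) 1 turn = 6.2831853 rad, so 0.04953 turn = 0.04953 * 6.2831853 = 0.31120617 rad. 1 Julian year = 31557600 s, so 0.163 Julian year = 0.163 * 31557600 = 5143888.8 s. Combine: 0.31120617 rad / 5143888.8 s = 6.0500174e-08 rad/s. 1 rpm = 0.10471976 rad/s, so 6.0500174e-08 rad/s = 6.0500174e-08 / 0.10471976 = 5.7773411e-07 rpm ≈ 5.777e-07 rpm (4 s.f.). Final answer: 5.777e-07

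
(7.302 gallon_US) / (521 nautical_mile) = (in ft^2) 1 gallon_US = 0.0037854118 m^3, so 7.302 gallon_US = 7.302 * 0.0037854118 = 0.027641077 m^3. 1 nautical_mile = 1852 m, so 521 nautical_mile = 521 * 1852 = 964892 m. Combine: 0.027641077 m^3 / 964892 m = 2.8646809e-08 m^2. 1 ft^2 = 0.09290304 m^2, so 2.8646809e-08 m^2 = 2.8646809e-08 / 0.09290304 = 3.0835169e-07 ft^2 ≈ 3.084e-07 ft^2 (4 s.f.). Final answer: 3.084e-07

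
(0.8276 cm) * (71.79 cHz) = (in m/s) 1 cm = 0.01 m, so 0.8276 cm = 0.8276 * 0.01 = 0.008276 m. 1 cHz = 0.01 Hz, so 71.79 cHz = 71.79 * 0.01 = 0.7179 Hz. Combine: 0.008276 m * 0.7179 Hz = 0.0059413404 m/s. Result: 0.0059413404 m/s ≈ 0.005941 m/s (4 s.f.). Final answer: 0.005941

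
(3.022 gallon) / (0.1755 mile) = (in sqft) 1 gallon = 0.0037854118 m^3, so 3.022 gallon = 3.022 * 0.0037854118 = 0.011439514 m^3. 1 mile = 1609.344 m, so 0.1755 mile = 0.1755 * 1609.344 = 282.43987 m. Combine: 0.011439514 m^3 / 282.43987 m = 4.0502477e-05 m^2. 1 sqft = 0.09290304 m^2, so 4.0502477e-05 m^2 = 4.0502477e-05 / 0.09290304 = 0.00043596503 sqft ≈ 0.000436 sqft (4 s.f.). Final answer: 0.000436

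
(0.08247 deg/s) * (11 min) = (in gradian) 1 deg/s = 0.017453293 rad/s, so 0.08247 deg/s = 0.08247 * 0.017453293 = 0.001439373 rad/s. 1 min = 60 s, so 11 min = 11 * 60 = 660 s. Combine: 0.001439373 rad/s * 660 s = 0.9499862 rad. 1 gradian = 0.015707963 rad, so 0.9499862 rad = 0.9499862 / 0.015707963 = 60.478 gradian ≈ 60.48 gradian (4 s.f.). Final answer: 60.48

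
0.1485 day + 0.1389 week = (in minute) 1 day = 86400 s, so 0.1485 day = 0.1485 * 86400 = 12830.4 s. 1 week = 604800 s, so 0.1389 week = 0.1389 * 604800 = 84006.72 s. Sum: 12830.4 + 84006.72 = 96837.12 s. 1 minute = 60 s, so 96837.12 s = 96837.12 / 60 = 1613.952 minute ≈ 1614 minute (4 s.f.). Final answer: 1614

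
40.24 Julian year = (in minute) 2.116e+07. Check: 1 Julian year = 31557600 s, so 40.24 Julian year = 40.24 * 31557600 = 1.2698778e+09 s. 1 minute = 60 s, so 1.2698778e+09 s = 1.2698778e+09 / 60 = 21164630 minute ≈ 2.116e+07 minute (4 s.f.).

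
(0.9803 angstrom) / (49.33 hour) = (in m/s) 1 angstrom = 1e-10 m, so 0.9803 angstrom = 0.9803 * 1e-10 = 9.803e-11 m. 1 hour = 3600 s, so 49.33 hour = 49.33 * 3600 = 177588 s. Combine: 9.803e-11 m / 177588 s = 5.5200802e-16 m/s. Result: 5.5200802e-16 m/s ≈ 5.52e-16 m/s (4 s.f.). Final answer: 5.52e-16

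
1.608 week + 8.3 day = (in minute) 2.816e+04. Check: 1 week = 604800 s, so 1.608 week = 1.608 * 604800 = 972518.4 s. 1 day = 86400 s, so 8.3 day = 8.3 * 86400 = 717120 s. Sum: 972518.4 + 717120 = 1689638.4 s. 1 minute = 60 s, so 1689638.4 s = 1689638.4 / 60 = 28160.64 minute ≈ 2.816e+04 minute (4 s.f.).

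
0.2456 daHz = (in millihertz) 1 daHz = 10 Hz, so 0.2456 daHz = 0.2456 * 10 = 2.456 Hz. 1 millihertz = 0.001 Hz, so 2.456 Hz = 2.456 / 0.001 = 2456 millihertz. Final answer: 2456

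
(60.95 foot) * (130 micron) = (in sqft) 1 foot = 0.3048 m, so 60.95 foot = 60.95 * 0.3048 = 18.57756 m. 1 micron = 1e-06 m, so 130 micron = 130 * 1e-06 = 0.00013 m. Combine: 18.57756 m * 0.00013 m = 0.0024150828 m^2. 1 sqft = 0.09290304 m^2, so 0.0024150828 m^2 = 0.0024150828 / 0.09290304 = 0.025995735 sqft ≈ 0.026 sqft (4 s.f.). Final answer: 0.026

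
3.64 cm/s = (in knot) 1 cm/s = 0.01 m/s, so 3.64 cm/s = 3.64 * 0.01 = 0.0364 m/s. 1 knot = 0.51444444 m/s, so 0.0364 m/s = 0.0364 / 0.51444444 = 0.07075594 knot ≈ 0.07076 knot (4 s.f.). Final answer: 0.07076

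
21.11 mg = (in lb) 4.654e-05. Check: 1 mg = 1e-06 kg, so 21.11 mg = 21.11 * 1e-06 = 2.111e-05 kg. 1 lb = 0.45359237 kg, so 2.111e-05 kg = 2.111e-05 / 0.45359237 = 4.6539584e-05 lb ≈ 4.654e-05 lb (4 s.f.).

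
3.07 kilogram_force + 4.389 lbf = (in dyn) 4.963e+06. Check: 1 kilogram_force = 9.80665 N, so 3.07 kilogram_force = 3.07 * 9.80665 = 30.106415 N. 1 lbf = 4.4482216 N, so 4.389 lbf = 4.389 * 4.4482216 = 19.523245 N. Sum: 30.106415 + 19.523245 = 49.62966 N. 1 dyn = 1e-05 N, so 49.62966 N = 49.62966 / 1e-05 = 4962966 dyn ≈ 4.963e+06 dyn (4 s.f.).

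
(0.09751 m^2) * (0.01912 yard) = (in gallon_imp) 0.09751 m^2 is already in m^2. 1 yard = 0.9144 m, so 0.01912 yard = 0.01912 * 0.9144 = 0.017483328 m. Combine: 0.09751 m^2 * 0.017483328 m = 0.0017047993 m^3. 1 gallon_imp = 0.00454609 m^3, so 0.0017047993 m^3 = 0.0017047993 / 0.00454609 = 0.37500342 gallon_imp ≈ 0.375 gallon_imp (4 s.f.). Final answer: 0.375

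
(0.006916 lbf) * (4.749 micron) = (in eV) 9.119e+11. Check: 1 lbf = 4.4482216 N, so 0.006916 lbf = 0.006916 * 4.4482216 = 0.030763901 N. 1 micron = 1e-06 m, so 4.749 micron = 4.749 * 1e-06 = 4.749e-06 m. Combine: 0.030763901 N * 4.749e-06 m = 1.4609776e-07 J. 1 eV = 1.6021766e-19 J, so 1.4609776e-07 J = 1.4609776e-07 / 1.6021766e-19 = 9.1187052e+11 eV ≈ 9.119e+11 eV (4 s.f.).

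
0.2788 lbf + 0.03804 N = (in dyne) 1 lbf = 4.4482216 N, so 0.2788 lbf = 0.2788 * 4.4482216 = 1.2401642 N. 0.03804 N is already in N. Sum: 1.2401642 + 0.03804 = 1.2782042 N. 1 dyne = 1e-05 N, so 1.2782042 N = 1.2782042 / 1e-05 = 127820.42 dyne ≈ 1.278e+05 dyne (4 s.f.). Final answer: 1.278e+05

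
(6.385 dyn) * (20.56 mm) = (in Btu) 1 dyn = 1e-05 N, so 6.385 dyn = 6.385 * 1e-05 = 6.385e-05 N. 1 mm = 0.001 m, so 20.56 mm = 20.56 * 0.001 = 0.02056 m. Combine: 6.385e-05 N * 0.02056 m = 1.312756e-06 J. 1 Btu = 1055.0559 J, so 1.312756e-06 J = 1.312756e-06 / 1055.0559 = 1.2442526e-09 Btu ≈ 1.244e-09 Btu (4 s.f.). Final answer: 1.244e-09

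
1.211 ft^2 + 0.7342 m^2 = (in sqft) 1 ft^2 = 0.09290304 m^2, so 1.211 ft^2 = 1.211 * 0.09290304 = 0.11250558 m^2. 0.7342 m^2 is already in m^2. Sum: 0.11250558 + 0.7342 = 0.84670558 m^2. 1 sqft = 0.09290304 m^2, so 0.84670558 m^2 = 0.84670558 / 0.09290304 = 9.113863 sqft ≈ 9.114 sqft (4 s.f.). Final answer: 9.114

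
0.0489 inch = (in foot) 1 inch = 0.0254 m, so 0.0489 inch = 0.0489 * 0.0254 = 0.00124206 m. 1 foot = 0.3048 m, so 0.00124206 m = 0.00124206 / 0.3048 = 0.004075 foot. Final answer: 0.004075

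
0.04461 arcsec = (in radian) 2.163e-07. Check: 1 arcsec = 4.8481368e-06 rad, so 0.04461 arcsec = 0.04461 * 4.8481368e-06 = 2.1627538e-07 rad. 2.1627538e-07 rad = 2.1627538e-07 radian ≈ 2.163e-07 radian (4 s.f.).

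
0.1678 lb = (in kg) 1 lb = 0.45359237 kg, so 0.1678 lb = 0.1678 * 0.45359237 = 0.0761128 kg. Result: 0.0761128 kg ≈ 0.07611 kg (4 s.f.). Final answer: 0.07611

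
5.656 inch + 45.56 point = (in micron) 1 inch = 0.0254 m, so 5.656 inch = 5.656 * 0.0254 = 0.1436624 m. 1 point = 0.00035277778 m, so 45.56 point = 45.56 * 0.00035277778 = 0.016072556 m. Sum: 0.1436624 + 0.016072556 = 0.15973496 m. 1 micron = 1e-06 m, so 0.15973496 m = 0.15973496 / 1e-06 = 159734.96 micron ≈ 1.597e+05 micron (4 s.f.). Final answer: 1.597e+05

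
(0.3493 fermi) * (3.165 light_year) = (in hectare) 1 fermi = 1e-15 m, so 0.3493 fermi = 0.3493 * 1e-15 = 3.493e-16 m. 1 light_year = 9.4607305e+15 m, so 3.165 light_year = 3.165 * 9.4607305e+15 = 2.9943212e+16 m. Combine: 3.493e-16 m * 2.9943212e+16 m = 10.459164 m^2. 1 hectare = 10000 m^2, so 10.459164 m^2 = 10.459164 / 10000 = 0.0010459164 hectare ≈ 0.001046 hectare (4 s.f.). Final answer: 0.001046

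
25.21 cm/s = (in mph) 1 cm/s = 0.01 m/s, so 25.21 cm/s = 25.21 * 0.01 = 0.2521 m/s. 1 mph = 0.44704 m/s, so 0.2521 m/s = 0.2521 / 0.44704 = 0.56393164 mph ≈ 0.5639 mph (4 s.f.). Final answer: 0.5639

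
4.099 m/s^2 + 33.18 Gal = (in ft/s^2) 4.099 m/s^2 is already in m/s^2. 1 Gal = 0.01 m/s^2, so 33.18 Gal = 33.18 * 0.01 = 0.3318 m/s^2. Sum: 4.099 + 0.3318 = 4.4308 m/s^2. 1 ft/s^2 = 0.3048 m/s^2, so 4.4308 m/s^2 = 4.4308 / 0.3048 = 14.536745 ft/s^2 ≈ 14.54 ft/s^2 (4 s.f.). Final answer: 14.54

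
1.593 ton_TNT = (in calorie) 1 ton_TNT = 4.184e+09 J, so 1.593 ton_TNT = 1.593 * 4.184e+09 = 6.665112e+09 J. 1 calorie = 4.184 J, so 6.665112e+09 J = 6.665112e+09 / 4.184 = 1.593e+09 calorie. Final answer: 1.593e+09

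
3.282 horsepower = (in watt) 2447. Check: 1 horsepower = 745.69987 W, so 3.282 horsepower = 3.282 * 745.69987 = 2447.387 W. 2447.387 W = 2447.387 watt ≈ 2447 watt (4 s.f.).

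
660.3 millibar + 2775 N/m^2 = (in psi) 1 millibar = 100 Pa, so 660.3 millibar = 660.3 * 100 = 66030 Pa. 2775 N/m^2 = 2775 Pa. Sum: 66030 + 2775 = 68805 Pa. 1 psi = 6894.7573 Pa, so 68805 Pa = 68805 / 6894.7573 = 9.9793215 psi ≈ 9.979 psi (4 s.f.). Final answer: 9.979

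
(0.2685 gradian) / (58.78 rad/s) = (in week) 1.186e-10. Check: 1 gradian = 0.015707963 rad, so 0.2685 gradian = 0.2685 * 0.015707963 = 0.0042175881 rad. 58.78 rad/s is already in rad/s. Combine: 0.0042175881 rad / 58.78 rad/s = 7.1752095e-05 s. 1 week = 604800 s, so 7.1752095e-05 s = 7.1752095e-05 / 604800 = 1.1863772e-10 week ≈ 1.186e-10 week (4 s.f.).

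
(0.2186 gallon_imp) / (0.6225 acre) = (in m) 3.945e-07. Check: 1 gallon_imp = 0.00454609 m^3, so 0.2186 gallon_imp = 0.2186 * 0.00454609 = 0.00099377527 m^3. 1 acre = 4046.8564 m^2, so 0.6225 acre = 0.6225 * 4046.8564 = 2519.1681 m^2. Combine: 0.00099377527 m^3 / 2519.1681 m^2 = 3.9448549e-07 m. Result: 3.9448549e-07 m ≈ 3.945e-07 m (4 s.f.).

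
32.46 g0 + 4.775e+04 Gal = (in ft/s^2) 2611. Check: 1 g0 = 9.80665 m/s^2, so 32.46 g0 = 32.46 * 9.80665 = 318.32386 m/s^2. 1 Gal = 0.01 m/s^2, so 4.775e+04 Gal = 4.775e+04 * 0.01 = 477.5 m/s^2. Sum: 318.32386 + 477.5 = 795.82386 m/s^2. 1 ft/s^2 = 0.3048 m/s^2, so 795.82386 m/s^2 = 795.82386 / 0.3048 = 2610.9707 ft/s^2 ≈ 2611 ft/s^2 (4 s.f.).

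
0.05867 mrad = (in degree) 1 mrad = 0.001 rad, so 0.05867 mrad = 0.05867 * 0.001 = 5.867e-05 rad. 1 degree = 0.017453293 rad, so 5.867e-05 rad = 5.867e-05 / 0.017453293 = 0.0033615434 degree ≈ 0.003362 degree (4 s.f.). Final answer: 0.003362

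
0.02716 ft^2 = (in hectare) 1 ft^2 = 0.09290304 m^2, so 0.02716 ft^2 = 0.02716 * 0.09290304 = 0.0025232466 m^2. 1 hectare = 10000 m^2, so 0.0025232466 m^2 = 0.0025232466 / 10000 = 2.5232466e-07 hectare ≈ 2.523e-07 hectare (4 s.f.). Final answer: 2.523e-07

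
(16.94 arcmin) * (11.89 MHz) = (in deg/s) 3.357e+06. Check: 1 arcmin = 0.00029088821 rad, so 16.94 arcmin = 16.94 * 0.00029088821 = 0.0049276463 rad. 1 MHz = 1000000 Hz, so 11.89 MHz = 11.89 * 1000000 = 11890000 Hz. Combine: 0.0049276463 rad * 11890000 Hz = 58589.714 rad/s. 1 deg/s = 0.017453293 rad/s, so 58589.714 rad/s = 58589.714 / 0.017453293 = 3356943.3 deg/s ≈ 3.357e+06 deg/s (4 s.f.).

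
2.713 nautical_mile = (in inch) 1 nautical_mile = 1852 m, so 2.713 nautical_mile = 2.713 * 1852 = 5024.476 m. 1 inch = 0.0254 m, so 5024.476 m = 5024.476 / 0.0254 = 197814.02 inch ≈ 1.978e+05 inch (4 s.f.). Final answer: 1.978e+05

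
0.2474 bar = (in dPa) 2.474e+05. Check: 1 bar = 100000 Pa, so 0.2474 bar = 0.2474 * 100000 = 24740 Pa. 1 dPa = 0.1 Pa, so 24740 Pa = 24740 / 0.1 = 247400 dPa ≈ 2.474e+05 dPa (4 s.f.).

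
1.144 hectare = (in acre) 1 hectare = 10000 m^2, so 1.144 hectare = 1.144 * 10000 = 11440 m^2. 1 acre = 4046.8564 m^2, so 11440 m^2 = 11440 / 4046.8564 = 2.8268856 acre ≈ 2.827 acre (4 s.f.). Final answer: 2.827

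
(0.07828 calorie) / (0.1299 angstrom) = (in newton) 1 calorie = 4.184 J, so 0.07828 calorie = 0.07828 * 4.184 = 0.32752352 J. 1 angstrom = 1e-10 m, so 0.1299 angstrom = 0.1299 * 1e-10 = 1.299e-11 m. Combine: 0.32752352 J / 1.299e-11 m = 2.5213512e+10 N. 2.5213512e+10 N = 2.5213512e+10 newton ≈ 2.521e+10 newton (4 s.f.). Final answer: 2.521e+10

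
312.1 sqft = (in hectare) 0.0029. Check: 1 sqft = 0.09290304 m^2, so 312.1 sqft = 312.1 * 0.09290304 = 28.995039 m^2. 1 hectare = 10000 m^2, so 28.995039 m^2 = 28.995039 / 10000 = 0.0028995039 hectare ≈ 0.0029 hectare (4 s.f.).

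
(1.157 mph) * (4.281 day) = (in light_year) 1 mph = 0.44704 m/s, so 1.157 mph = 1.157 * 0.44704 = 0.51722528 m/s. 1 day = 86400 s, so 4.281 day = 4.281 * 86400 = 369878.4 s. Combine: 0.51722528 m/s * 369878.4 s = 191310.46 m. 1 light_year = 9.4607305e+15 m, so 191310.46 m = 191310.46 / 9.4607305e+15 = 2.0221531e-11 light_year ≈ 2.022e-11 light_year (4 s.f.). Final answer: 2.022e-11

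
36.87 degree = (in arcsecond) 1.327e+05. Check: 1 degree = 0.017453293 rad, so 36.87 degree = 36.87 * 0.017453293 = 0.6435029 rad. 1 arcsecond = 4.8481368e-06 rad, so 0.6435029 rad = 0.6435029 / 4.8481368e-06 = 132732 arcsecond ≈ 1.327e+05 arcsecond (4 s.f.).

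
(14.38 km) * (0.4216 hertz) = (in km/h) 2.183e+04. Check: 1 km = 1000 m, so 14.38 km = 14.38 * 1000 = 14380 m. 0.4216 hertz = 0.4216 Hz. Combine: 14380 m * 0.4216 Hz = 6062.608 m/s. 1 km/h = 0.27777778 m/s, so 6062.608 m/s = 6062.608 / 0.27777778 = 21825.389 km/h ≈ 2.183e+04 km/h (4 s.f.).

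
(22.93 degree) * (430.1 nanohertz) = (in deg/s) 9.862e-06. Check: 1 degree = 0.017453293 rad, so 22.93 degree = 22.93 * 0.017453293 = 0.400204 rad. 1 nanohertz = 1e-09 Hz, so 430.1 nanohertz = 430.1 * 1e-09 = 4.301e-07 Hz. Combine: 0.400204 rad * 4.301e-07 Hz = 1.7212774e-07 rad/s. 1 deg/s = 0.017453293 rad/s, so 1.7212774e-07 rad/s = 1.7212774e-07 / 0.017453293 = 9.862193e-06 deg/s ≈ 9.862e-06 deg/s (4 s.f.).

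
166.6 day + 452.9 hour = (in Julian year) 0.5078. Check: 1 day = 86400 s, so 166.6 day = 166.6 * 86400 = 14394240 s. 1 hour = 3600 s, so 452.9 hour = 452.9 * 3600 = 1630440 s. Sum: 14394240 + 1630440 = 16024680 s. 1 Julian year = 31557600 s, so 16024680 s = 16024680 / 31557600 = 0.50779147 Julian year ≈ 0.5078 Julian year (4 s.f.).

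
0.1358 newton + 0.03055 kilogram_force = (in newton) 0.1358 newton = 0.1358 N. 1 kilogram_force = 9.80665 N, so 0.03055 kilogram_force = 0.03055 * 9.80665 = 0.29959316 N. Sum: 0.1358 + 0.29959316 = 0.43539316 N. 0.43539316 N = 0.43539316 newton ≈ 0.4354 newton (4 s.f.). Final answer: 0.4354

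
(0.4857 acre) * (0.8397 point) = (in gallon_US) 1 acre = 4046.8564 m^2, so 0.4857 acre = 0.4857 * 4046.8564 = 1965.5582 m^2. 1 point = 0.00035277778 m, so 0.8397 point = 0.8397 * 0.00035277778 = 0.0002962275 m. Combine: 1965.5582 m^2 * 0.0002962275 m = 0.58225238 m^3. 1 gallon_US = 0.0037854118 m^3, so 0.58225238 m^3 = 0.58225238 / 0.0037854118 = 153.81481 gallon_US ≈ 153.8 gallon_US (4 s.f.). Final answer: 153.8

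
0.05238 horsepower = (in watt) 39.06. Check: 1 horsepower = 745.69987 W, so 0.05238 horsepower = 0.05238 * 745.69987 = 39.059759 W. 39.059759 W = 39.059759 watt ≈ 39.06 watt (4 s.f.).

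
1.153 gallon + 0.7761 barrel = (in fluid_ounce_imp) 4496. Check: 1 gallon = 0.0037854118 m^3, so 1.153 gallon = 1.153 * 0.0037854118 = 0.0043645798 m^3. 1 barrel = 0.15898729 m^3, so 0.7761 barrel = 0.7761 * 0.15898729 = 0.12339004 m^3. Sum: 0.0043645798 + 0.12339004 = 0.12775462 m^3. 1 fluid_ounce_imp = 2.8413063e-05 m^3, so 0.12775462 m^3 = 0.12775462 / 2.8413063e-05 = 4496.334 fluid_ounce_imp ≈ 4496 fluid_ounce_imp (4 s.f.).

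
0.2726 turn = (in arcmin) 1 turn = 6.2831853 rad, so 0.2726 turn = 0.2726 * 6.2831853 = 1.7127963 rad. 1 arcmin = 0.00029088821 rad, so 1.7127963 rad = 1.7127963 / 0.00029088821 = 5888.16 arcmin ≈ 5888 arcmin (4 s.f.). Final answer: 5888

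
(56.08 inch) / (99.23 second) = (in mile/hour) 0.03211. Check: 1 inch = 0.0254 m, so 56.08 inch = 56.08 * 0.0254 = 1.424432 m. 99.23 second = 99.23 s. Combine: 1.424432 m / 99.23 s = 0.014354852 m/s. 1 mile/hour = 0.44704 m/s, so 0.014354852 m/s = 0.014354852 / 0.44704 = 0.03211089 mile/hour ≈ 0.03211 mile/hour (4 s.f.).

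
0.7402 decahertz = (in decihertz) 74.02. Check: 1 decahertz = 10 Hz, so 0.7402 decahertz = 0.7402 * 10 = 7.402 Hz. 1 decihertz = 0.1 Hz, so 7.402 Hz = 7.402 / 0.1 = 74.02 decihertz.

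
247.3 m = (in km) 1 km = 1000 m, so 247.3 m = 247.3 / 1000 = 0.2473 km. Final answer: 0.2473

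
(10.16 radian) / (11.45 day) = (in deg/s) 0.0005884. Check: 10.16 radian = 10.16 rad. 1 day = 86400 s, so 11.45 day = 11.45 * 86400 = 989280 s. Combine: 10.16 rad / 989280 s = 1.0270095e-05 rad/s. 1 deg/s = 0.017453293 rad/s, so 1.0270095e-05 rad/s = 1.0270095e-05 / 0.017453293 = 0.00058843312 deg/s ≈ 0.0005884 deg/s (4 s.f.).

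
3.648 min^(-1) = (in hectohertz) 1 min^(-1) = 0.016666667 Hz, so 3.648 min^(-1) = 3.648 * 0.016666667 = 0.0608 Hz. 1 hectohertz = 100 Hz, so 0.0608 Hz = 0.0608 / 100 = 0.000608 hectohertz. Final answer: 0.000608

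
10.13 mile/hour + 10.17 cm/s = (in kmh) 16.67. Check: 1 mile/hour = 0.44704 m/s, so 10.13 mile/hour = 10.13 * 0.44704 = 4.5285152 m/s. 1 cm/s = 0.01 m/s, so 10.17 cm/s = 10.17 * 0.01 = 0.1017 m/s. Sum: 4.5285152 + 0.1017 = 4.6302152 m/s. 1 kmh = 0.27777778 m/s, so 4.6302152 m/s = 4.6302152 / 0.27777778 = 16.668775 kmh ≈ 16.67 kmh (4 s.f.).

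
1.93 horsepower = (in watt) 1439. Check: 1 horsepower = 745.69987 W, so 1.93 horsepower = 1.93 * 745.69987 = 1439.2008 W. 1439.2008 W = 1439.2008 watt ≈ 1439 watt (4 s.f.).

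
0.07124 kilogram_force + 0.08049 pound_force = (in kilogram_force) 0.1077. Check: 1 kilogram_force = 9.80665 N, so 0.07124 kilogram_force = 0.07124 * 9.80665 = 0.69862575 N. 1 pound_force = 4.4482216 N, so 0.08049 pound_force = 0.08049 * 4.4482216 = 0.35803736 N. Sum: 0.69862575 + 0.35803736 = 1.0566631 N. 1 kilogram_force = 9.80665 N, so 1.0566631 N = 1.0566631 / 9.80665 = 0.10774965 kilogram_force ≈ 0.1077 kilogram_force (4 s.f.).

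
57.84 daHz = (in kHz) 0.5784. Check: 1 daHz = 10 Hz, so 57.84 daHz = 57.84 * 10 = 578.4 Hz. 1 kHz = 1000 Hz, so 578.4 Hz = 578.4 / 1000 = 0.5784 kHz.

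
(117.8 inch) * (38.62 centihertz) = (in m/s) 1.156. Check: 1 inch = 0.0254 m, so 117.8 inch = 117.8 * 0.0254 = 2.99212 m. 1 centihertz = 0.01 Hz, so 38.62 centihertz = 38.62 * 0.01 = 0.3862 Hz. Combine: 2.99212 m * 0.3862 Hz = 1.1555567 m/s. Result: 1.1555567 m/s ≈ 1.156 m/s (4 s.f.).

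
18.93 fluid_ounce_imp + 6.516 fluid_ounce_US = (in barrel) 0.004595. Check: 1 fluid_ounce_imp = 2.8413063e-05 m^3, so 18.93 fluid_ounce_imp = 18.93 * 2.8413063e-05 = 0.00053785927 m^3. 1 fluid_ounce_US = 2.957353e-05 m^3, so 6.516 fluid_ounce_US = 6.516 * 2.957353e-05 = 0.00019270112 m^3. Sum: 0.00053785927 + 0.00019270112 = 0.00073056039 m^3. 1 barrel = 0.15898729 m^3, so 0.00073056039 m^3 = 0.00073056039 / 0.15898729 = 0.0045950866 barrel ≈ 0.004595 barrel (4 s.f.).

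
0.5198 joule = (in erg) 5.198e+06. Check: 0.5198 joule = 0.5198 J. 1 erg = 1e-07 J, so 0.5198 J = 0.5198 / 1e-07 = 5198000 erg ≈ 5.198e+06 erg (4 s.f.).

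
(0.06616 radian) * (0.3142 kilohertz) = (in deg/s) 0.06616 radian = 0.06616 rad. 1 kilohertz = 1000 Hz, so 0.3142 kilohertz = 0.3142 * 1000 = 314.2 Hz. Combine: 0.06616 rad * 314.2 Hz = 20.787472 rad/s. 1 deg/s = 0.017453293 rad/s, so 20.787472 rad/s = 20.787472 / 0.017453293 = 1191.0344 deg/s ≈ 1191 deg/s (4 s.f.). Final answer: 1191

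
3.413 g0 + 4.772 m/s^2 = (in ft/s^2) 1 g0 = 9.80665 m/s^2, so 3.413 g0 = 3.413 * 9.80665 = 33.470096 m/s^2. 4.772 m/s^2 is already in m/s^2. Sum: 33.470096 + 4.772 = 38.242096 m/s^2. 1 ft/s^2 = 0.3048 m/s^2, so 38.242096 m/s^2 = 38.242096 / 0.3048 = 125.4662 ft/s^2 ≈ 125.5 ft/s^2 (4 s.f.). Final answer: 125.5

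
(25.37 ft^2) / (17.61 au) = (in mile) 5.559e-16. Check: 1 ft^2 = 0.09290304 m^2, so 25.37 ft^2 = 25.37 * 0.09290304 = 2.3569501 m^2. 1 au = 1.4959787e+11 m, so 17.61 au = 17.61 * 1.4959787e+11 = 2.6344185e+12 m. Combine: 2.3569501 m^2 / 2.6344185e+12 m = 8.9467566e-13 m. 1 mile = 1609.344 m, so 8.9467566e-13 m = 8.9467566e-13 / 1609.344 = 5.5592568e-16 mile ≈ 5.559e-16 mile (4 s.f.).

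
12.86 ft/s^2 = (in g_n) 1 ft/s^2 = 0.3048 m/s^2, so 12.86 ft/s^2 = 12.86 * 0.3048 = 3.919728 m/s^2. 1 g_n = 9.80665 m/s^2, so 3.919728 m/s^2 = 3.919728 / 9.80665 = 0.39970102 g_n ≈ 0.3997 g_n (4 s.f.). Final answer: 0.3997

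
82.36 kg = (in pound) 181.6. Check: 1 pound = 0.45359237 kg, so 82.36 kg = 82.36 / 0.45359237 = 181.57272 pound ≈ 181.6 pound (4 s.f.).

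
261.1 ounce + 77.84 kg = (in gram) 1 ounce = 0.028349523 kg, so 261.1 ounce = 261.1 * 0.028349523 = 7.4020605 kg. 77.84 kg is already in kg. Sum: 7.4020605 + 77.84 = 85.24206 kg. 1 gram = 0.001 kg, so 85.24206 kg = 85.24206 / 0.001 = 85242.06 gram ≈ 8.524e+04 gram (4 s.f.). Final answer: 8.524e+04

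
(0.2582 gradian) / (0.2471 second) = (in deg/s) 1 gradian = 0.015707963 rad, so 0.2582 gradian = 0.2582 * 0.015707963 = 0.0040557961 rad. 0.2471 second = 0.2471 s. Combine: 0.0040557961 rad / 0.2471 s = 0.016413582 rad/s. 1 deg/s = 0.017453293 rad/s, so 0.016413582 rad/s = 0.016413582 / 0.017453293 = 0.94042898 deg/s ≈ 0.9404 deg/s (4 s.f.). Final answer: 0.9404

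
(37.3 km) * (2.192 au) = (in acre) 3.022e+12. Check: 1 km = 1000 m, so 37.3 km = 37.3 * 1000 = 37300 m. 1 au = 1.4959787e+11 m, so 2.192 au = 2.192 * 1.4959787e+11 = 3.2791853e+11 m. Combine: 37300 m * 3.2791853e+11 m = 1.2231361e+16 m^2. 1 acre = 4046.8564 m^2, so 1.2231361e+16 m^2 = 1.2231361e+16 / 4046.8564 = 3.0224352e+12 acre ≈ 3.022e+12 acre (4 s.f.).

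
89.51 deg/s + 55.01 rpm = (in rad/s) 7.323. Check: 1 deg/s = 0.017453293 rad/s, so 89.51 deg/s = 89.51 * 0.017453293 = 1.5622442 rad/s. 1 rpm = 0.10471976 rad/s, so 55.01 rpm = 55.01 * 0.10471976 = 5.7606337 rad/s. Sum: 1.5622442 + 5.7606337 = 7.3228779 rad/s. Result: 7.3228779 rad/s ≈ 7.323 rad/s (4 s.f.).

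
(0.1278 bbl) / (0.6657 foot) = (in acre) 1 bbl = 0.15898729 m^3, so 0.1278 bbl = 0.1278 * 0.15898729 = 0.020318576 m^3. 1 foot = 0.3048 m, so 0.6657 foot = 0.6657 * 0.3048 = 0.20290536 m. Combine: 0.020318576 m^3 / 0.20290536 m = 0.10013819 m^2. 1 acre = 4046.8564 m^2, so 0.10013819 m^2 = 0.10013819 / 4046.8564 = 2.4744687e-05 acre ≈ 2.474e-05 acre (4 s.f.). Final answer: 2.474e-05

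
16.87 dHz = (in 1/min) 101.2. Check: 1 dHz = 0.1 Hz, so 16.87 dHz = 16.87 * 0.1 = 1.687 Hz. 1 1/min = 0.016666667 Hz, so 1.687 Hz = 1.687 / 0.016666667 = 101.22 1/min ≈ 101.2 1/min (4 s.f.).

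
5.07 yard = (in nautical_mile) 0.002503. Check: 1 yard = 0.9144 m, so 5.07 yard = 5.07 * 0.9144 = 4.636008 m. 1 nautical_mile = 1852 m, so 4.636008 m = 4.636008 / 1852 = 0.0025032441 nautical_mile ≈ 0.002503 nautical_mile (4 s.f.).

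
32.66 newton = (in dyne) 3.266e+06. Check: 32.66 newton = 32.66 N. 1 dyne = 1e-05 N, so 32.66 N = 32.66 / 1e-05 = 3266000 dyne ≈ 3.266e+06 dyne (4 s.f.).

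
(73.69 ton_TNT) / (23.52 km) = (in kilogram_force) 1 ton_TNT = 4.184e+09 J, so 73.69 ton_TNT = 73.69 * 4.184e+09 = 3.0831896e+11 J. 1 km = 1000 m, so 23.52 km = 23.52 * 1000 = 23520 m. Combine: 3.0831896e+11 J / 23520 m = 13108799 N. 1 kilogram_force = 9.80665 N, so 13108799 N = 13108799 / 9.80665 = 1336725.5 kilogram_force ≈ 1.337e+06 kilogram_force (4 s.f.). Final answer: 1.337e+06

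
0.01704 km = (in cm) 1 km = 1000 m, so 0.01704 km = 0.01704 * 1000 = 17.04 m. 1 cm = 0.01 m, so 17.04 m = 17.04 / 0.01 = 1704 cm. Final answer: 1704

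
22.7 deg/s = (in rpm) 3.783. Check: 1 deg/s = 0.017453293 rad/s, so 22.7 deg/s = 22.7 * 0.017453293 = 0.39618974 rad/s. 1 rpm = 0.10471976 rad/s, so 0.39618974 rad/s = 0.39618974 / 0.10471976 = 3.7833333 rpm ≈ 3.783 rpm (4 s.f.).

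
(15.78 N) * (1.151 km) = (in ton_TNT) 4.341e-06. Check: 15.78 N is already in N. 1 km = 1000 m, so 1.151 km = 1.151 * 1000 = 1151 m. Combine: 15.78 N * 1151 m = 18162.78 J. 1 ton_TNT = 4.184e+09 J, so 18162.78 J = 18162.78 / 4.184e+09 = 4.3410086e-06 ton_TNT ≈ 4.341e-06 ton_TNT (4 s.f.).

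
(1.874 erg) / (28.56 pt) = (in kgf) 1.897e-06. Check: 1 erg = 1e-07 J, so 1.874 erg = 1.874 * 1e-07 = 1.874e-07 J. 1 pt = 0.00035277778 m, so 28.56 pt = 28.56 * 0.00035277778 = 0.010075333 m. Combine: 1.874e-07 J / 0.010075333 m = 1.8599881e-05 N. 1 kgf = 9.80665 N, so 1.8599881e-05 N = 1.8599881e-05 / 9.80665 = 1.89666e-06 kgf ≈ 1.897e-06 kgf (4 s.f.).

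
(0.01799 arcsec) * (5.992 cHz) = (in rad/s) 1 arcsec = 4.8481368e-06 rad, so 0.01799 arcsec = 0.01799 * 4.8481368e-06 = 8.7217981e-08 rad. 1 cHz = 0.01 Hz, so 5.992 cHz = 5.992 * 0.01 = 0.05992 Hz. Combine: 8.7217981e-08 rad * 0.05992 Hz = 5.2261014e-09 rad/s. Result: 5.2261014e-09 rad/s ≈ 5.226e-09 rad/s (4 s.f.). Final answer: 5.226e-09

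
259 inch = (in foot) 1 inch = 0.0254 m, so 259 inch = 259 * 0.0254 = 6.5786 m. 1 foot = 0.3048 m, so 6.5786 m = 6.5786 / 0.3048 = 21.583333 foot ≈ 21.58 foot (4 s.f.). Final answer: 21.58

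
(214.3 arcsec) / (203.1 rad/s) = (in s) 1 arcsec = 4.8481368e-06 rad, so 214.3 arcsec = 214.3 * 4.8481368e-06 = 0.0010389557 rad. 203.1 rad/s is already in rad/s. Combine: 0.0010389557 rad / 203.1 rad/s = 5.1154885e-06 s. Result: 5.1154885e-06 s ≈ 5.115e-06 s (4 s.f.). Final answer: 5.115e-06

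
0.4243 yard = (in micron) 3.88e+05. Check: 1 yard = 0.9144 m, so 0.4243 yard = 0.4243 * 0.9144 = 0.38797992 m. 1 micron = 1e-06 m, so 0.38797992 m = 0.38797992 / 1e-06 = 387979.92 micron ≈ 3.88e+05 micron (4 s.f.).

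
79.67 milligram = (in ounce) 1 milligram = 1e-06 kg, so 79.67 milligram = 79.67 * 1e-06 = 7.967e-05 kg. 1 ounce = 0.028349523 kg, so 7.967e-05 kg = 7.967e-05 / 0.028349523 = 0.0028102765 ounce ≈ 0.00281 ounce (4 s.f.). Final answer: 0.00281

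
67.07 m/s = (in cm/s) 6707. Check: 1 cm/s = 0.01 m/s, so 67.07 m/s = 67.07 / 0.01 = 6707 cm/s.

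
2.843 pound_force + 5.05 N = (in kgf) 1.805. Check: 1 pound_force = 4.4482216 N, so 2.843 pound_force = 2.843 * 4.4482216 = 12.646294 N. 5.05 N is already in N. Sum: 12.646294 + 5.05 = 17.696294 N. 1 kgf = 9.80665 N, so 17.696294 N = 17.696294 / 9.80665 = 1.8045198 kgf ≈ 1.805 kgf (4 s.f.).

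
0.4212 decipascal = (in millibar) 1 decipascal = 0.1 Pa, so 0.4212 decipascal = 0.4212 * 0.1 = 0.04212 Pa. 1 millibar = 100 Pa, so 0.04212 Pa = 0.04212 / 100 = 0.0004212 millibar. Final answer: 0.0004212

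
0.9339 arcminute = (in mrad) 0.2717. Check: 1 arcminute = 0.00029088821 rad, so 0.9339 arcminute = 0.9339 * 0.00029088821 = 0.0002716605 rad. 1 mrad = 0.001 rad, so 0.0002716605 rad = 0.0002716605 / 0.001 = 0.2716605 mrad ≈ 0.2717 mrad (4 s.f.).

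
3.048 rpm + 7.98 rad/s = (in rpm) 79.25. Check: 1 rpm = 0.10471976 rad/s, so 3.048 rpm = 3.048 * 0.10471976 = 0.31918581 rad/s. 7.98 rad/s is already in rad/s. Sum: 0.31918581 + 7.98 = 8.2991858 rad/s. 1 rpm = 0.10471976 rad/s, so 8.2991858 rad/s = 8.2991858 / 0.10471976 = 79.251387 rpm ≈ 79.25 rpm (4 s.f.).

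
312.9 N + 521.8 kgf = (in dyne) 5.43e+08. Check: 312.9 N is already in N. 1 kgf = 9.80665 N, so 521.8 kgf = 521.8 * 9.80665 = 5117.11 N. Sum: 312.9 + 5117.11 = 5430.01 N. 1 dyne = 1e-05 N, so 5430.01 N = 5430.01 / 1e-05 = 5.43001e+08 dyne ≈ 5.43e+08 dyne (4 s.f.).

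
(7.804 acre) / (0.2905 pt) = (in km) 3.082e+05. Check: 1 acre = 4046.8564 m^2, so 7.804 acre = 7.804 * 4046.8564 = 31581.668 m^2. 1 pt = 0.00035277778 m, so 0.2905 pt = 0.2905 * 0.00035277778 = 0.00010248194 m. Combine: 31581.668 m^2 / 0.00010248194 m = 3.0816811e+08 m. 1 km = 1000 m, so 3.0816811e+08 m = 3.0816811e+08 / 1000 = 308168.11 km ≈ 3.082e+05 km (4 s.f.).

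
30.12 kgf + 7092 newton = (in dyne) 7.387e+08. Check: 1 kgf = 9.80665 N, so 30.12 kgf = 30.12 * 9.80665 = 295.3763 N. 7092 newton = 7092 N. Sum: 295.3763 + 7092 = 7387.3763 N. 1 dyne = 1e-05 N, so 7387.3763 N = 7387.3763 / 1e-05 = 7.3873763e+08 dyne ≈ 7.387e+08 dyne (4 s.f.).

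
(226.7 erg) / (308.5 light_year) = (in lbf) 1 erg = 1e-07 J, so 226.7 erg = 226.7 * 1e-07 = 2.267e-05 J. 1 light_year = 9.4607305e+15 m, so 308.5 light_year = 308.5 * 9.4607305e+15 = 2.9186354e+18 m. Combine: 2.267e-05 J / 2.9186354e+18 m = 7.7673287e-24 N. 1 lbf = 4.4482216 N, so 7.7673287e-24 N = 7.7673287e-24 / 4.4482216 = 1.7461649e-24 lbf ≈ 1.746e-24 lbf (4 s.f.). Final answer: 1.746e-24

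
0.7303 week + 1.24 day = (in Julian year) 0.01739. Check: 1 week = 604800 s, so 0.7303 week = 0.7303 * 604800 = 441685.44 s. 1 day = 86400 s, so 1.24 day = 1.24 * 86400 = 107136 s. Sum: 441685.44 + 107136 = 548821.44 s. 1 Julian year = 31557600 s, so 548821.44 s = 548821.44 / 31557600 = 0.017391102 Julian year ≈ 0.01739 Julian year (4 s.f.).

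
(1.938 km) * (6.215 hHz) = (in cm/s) 1 km = 1000 m, so 1.938 km = 1.938 * 1000 = 1938 m. 1 hHz = 100 Hz, so 6.215 hHz = 6.215 * 100 = 621.5 Hz. Combine: 1938 m * 621.5 Hz = 1204467 m/s. 1 cm/s = 0.01 m/s, so 1204467 m/s = 1204467 / 0.01 = 1.204467e+08 cm/s ≈ 1.204e+08 cm/s (4 s.f.). Final answer: 1.204e+08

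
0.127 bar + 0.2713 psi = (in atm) 0.1438. Check: 1 bar = 100000 Pa, so 0.127 bar = 0.127 * 100000 = 12700 Pa. 1 psi = 6894.7573 Pa, so 0.2713 psi = 0.2713 * 6894.7573 = 1870.5477 Pa. Sum: 12700 + 1870.5477 = 14570.548 Pa. 1 atm = 101325 Pa, so 14570.548 Pa = 14570.548 / 101325 = 0.14380012 atm ≈ 0.1438 atm (4 s.f.).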